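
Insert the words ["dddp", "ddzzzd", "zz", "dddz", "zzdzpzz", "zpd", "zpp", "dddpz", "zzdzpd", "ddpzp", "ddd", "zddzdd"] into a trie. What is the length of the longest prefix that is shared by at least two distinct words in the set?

5

Equivalently: take the maximum, over all pairs, of their longest common prefix length.
"zzdzpd" and "zzdzpzz" agree on "zzdzp" (5 characters) before diverging; nothing deeper is shared.
Longest shared-prefix length: 5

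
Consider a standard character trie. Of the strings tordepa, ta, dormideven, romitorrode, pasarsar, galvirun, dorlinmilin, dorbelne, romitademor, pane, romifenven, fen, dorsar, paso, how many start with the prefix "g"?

1

Filter for entries beginning with "g":
Matches: "galvirun"
Count: 1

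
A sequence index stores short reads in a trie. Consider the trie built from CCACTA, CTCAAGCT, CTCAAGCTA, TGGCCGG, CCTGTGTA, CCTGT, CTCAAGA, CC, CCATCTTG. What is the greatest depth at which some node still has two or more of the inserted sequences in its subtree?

Look for the deepest trie node that still has at least two words in its subtree.
e.g. "CTCAAGCT" and "CTCAAGCTA" share the prefix "CTCAAGCT" of length 8; no pair shares a longer one.
Longest shared-prefix length: 8

8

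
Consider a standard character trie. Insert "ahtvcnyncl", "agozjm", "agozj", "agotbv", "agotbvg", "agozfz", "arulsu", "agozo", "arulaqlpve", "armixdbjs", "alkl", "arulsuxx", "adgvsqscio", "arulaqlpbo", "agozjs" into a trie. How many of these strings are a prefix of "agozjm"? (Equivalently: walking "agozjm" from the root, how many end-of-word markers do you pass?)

2

Walk "agozjm" from the root; an end-of-word marker is hit whenever a stored word is a prefix of "agozjm".
Prefixes of the query that are stored words: "agozj", "agozjm"
Count: 2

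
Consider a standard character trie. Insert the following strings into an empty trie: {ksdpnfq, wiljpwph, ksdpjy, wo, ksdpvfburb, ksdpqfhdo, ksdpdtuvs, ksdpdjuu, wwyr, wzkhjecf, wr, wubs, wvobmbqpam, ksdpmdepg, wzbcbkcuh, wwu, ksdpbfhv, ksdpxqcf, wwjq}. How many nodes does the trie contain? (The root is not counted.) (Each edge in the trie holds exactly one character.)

83

Insert word by word; a character creates a node only if that edge doesn't already exist:
  "ksdpnfq" → 7 new (k, s, d, p, n, f, q)
  "wiljpwph" → 8 new (w, i, l, j, p, w, p, h)
  "ksdpjy" → prefix "ksdp" already present; 2 new (j, y)
  "wo" → prefix "w" already present; 1 new (o)
  "ksdpvfburb" → prefix "ksdp" already present; 6 new (v, f, b, u, r, b)
  "ksdpqfhdo" → prefix "ksdp" already present; 5 new (q, f, h, d, o)
  "ksdpdtuvs" → prefix "ksdp" already present; 5 new (d, t, u, v, s)
  "ksdpdjuu" → prefix "ksdpd" already present; 3 new (j, u, u)
  "wwyr" → prefix "w" already present; 3 new (w, y, r)
  "wzkhjecf" → prefix "w" already present; 7 new (z, k, h, j, e, c, f)
  "wr" → prefix "w" already present; 1 new (r)
  "wubs" → prefix "w" already present; 3 new (u, b, s)
  "wvobmbqpam" → prefix "w" already present; 9 new (v, o, b, m, b, q, p, a, m)
  "ksdpmdepg" → prefix "ksdp" already present; 5 new (m, d, e, p, g)
  "wzbcbkcuh" → prefix "wz" already present; 7 new (b, c, b, k, c, u, h)
  "wwu" → prefix "ww" already present; 1 new (u)
  "ksdpbfhv" → prefix "ksdp" already present; 4 new (b, f, h, v)
  "ksdpxqcf" → prefix "ksdp" already present; 4 new (x, q, c, f)
  "wwjq" → prefix "ww" already present; 2 new (j, q)
Total nodes = 7 + 8 + 2 + 1 + 6 + 5 + 5 + 3 + 3 + 7 + 1 + 3 + 9 + 5 + 7 + 1 + 4 + 4 + 2 = 83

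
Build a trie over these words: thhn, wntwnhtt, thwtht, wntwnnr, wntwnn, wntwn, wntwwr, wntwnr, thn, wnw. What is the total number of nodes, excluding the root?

23

Count nodes per top-level branch (shared prefixes stored once):
  't'-branch (thhn, thn, thwtht): 9 nodes
  'w'-branch (wntwn, wntwnhtt, wntwnn, wntwnnr, wntwnr, wntwwr, wnw): 14 nodes
Sum: 23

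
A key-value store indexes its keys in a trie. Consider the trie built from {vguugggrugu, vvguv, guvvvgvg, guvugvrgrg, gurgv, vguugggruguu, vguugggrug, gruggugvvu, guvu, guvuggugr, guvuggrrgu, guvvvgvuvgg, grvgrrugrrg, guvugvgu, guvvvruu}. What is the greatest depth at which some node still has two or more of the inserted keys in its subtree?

Look for the deepest trie node that still has at least two words in its subtree.
e.g. "vguugggrugu" and "vguugggruguu" share the prefix "vguugggrugu" of length 11; no pair shares a longer one.
Longest shared-prefix length: 11

11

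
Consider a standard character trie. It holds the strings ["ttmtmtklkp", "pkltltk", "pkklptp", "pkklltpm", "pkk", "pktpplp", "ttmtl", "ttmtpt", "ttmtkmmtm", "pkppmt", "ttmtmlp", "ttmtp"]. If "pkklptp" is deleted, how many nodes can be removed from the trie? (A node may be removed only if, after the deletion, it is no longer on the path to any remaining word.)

A node on "pkklptp"'s path can go only if nothing else ends at it or branches off below it.
The suffix "ptp" (3 nodes) is used only by "pkklptp"; the node for "pkkl" still has the child "l", so pruning stops there.
Nodes removed: 3

3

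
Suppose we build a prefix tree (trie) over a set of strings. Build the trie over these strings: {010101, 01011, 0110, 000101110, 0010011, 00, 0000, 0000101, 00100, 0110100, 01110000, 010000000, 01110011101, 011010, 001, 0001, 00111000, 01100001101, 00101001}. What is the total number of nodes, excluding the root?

Count nodes per top-level branch (shared prefixes stored once):
  '0'-branch (00, 0000, 0000101, 0001, 000101110, 001, 00100, 0010011, 00101001, 00111000, 010000000, 010101, 01011, 0110, 01100001101, 011010, 0110100, 01110000, 01110011101): 61 nodes
Sum: 61

61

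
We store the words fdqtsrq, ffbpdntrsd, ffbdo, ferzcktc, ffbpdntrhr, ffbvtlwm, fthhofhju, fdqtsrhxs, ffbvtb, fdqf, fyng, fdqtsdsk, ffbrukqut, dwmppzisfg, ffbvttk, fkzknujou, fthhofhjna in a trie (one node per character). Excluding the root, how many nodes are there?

79

For each word, the new-node count is its length minus the longest prefix already in the trie:
  "fdqtsrq" → 7 new (f, d, q, t, s, r, q)
  "ffbpdntrsd" → prefix "f" already present; 9 new (f, b, p, d, n, t, r, s, d)
  "ffbdo" → prefix "ffb" already present; 2 new (d, o)
  "ferzcktc" → prefix "f" already present; 7 new (e, r, z, c, k, t, c)
  "ffbpdntrhr" → prefix "ffbpdntr" already present; 2 new (h, r)
  "ffbvtlwm" → prefix "ffb" already present; 5 new (v, t, l, w, m)
  "fthhofhju" → prefix "f" already present; 8 new (t, h, h, o, f, h, j, u)
  "fdqtsrhxs" → prefix "fdqtsr" already present; 3 new (h, x, s)
  "ffbvtb" → prefix "ffbvt" already present; 1 new (b)
  "fdqf" → prefix "fdq" already present; 1 new (f)
  "fyng" → prefix "f" already present; 3 new (y, n, g)
  "fdqtsdsk" → prefix "fdqts" already present; 3 new (d, s, k)
  "ffbrukqut" → prefix "ffb" already present; 6 new (r, u, k, q, u, t)
  "dwmppzisfg" → 10 new (d, w, m, p, p, z, i, s, f, g)
  "ffbvttk" → prefix "ffbvt" already present; 2 new (t, k)
  "fkzknujou" → prefix "f" already present; 8 new (k, z, k, n, u, j, o, u)
  "fthhofhjna" → prefix "fthhofhj" already present; 2 new (n, a)
Total nodes = 7 + 9 + 2 + 7 + 2 + 5 + 8 + 3 + 1 + 1 + 3 + 3 + 6 + 10 + 2 + 8 + 2 = 79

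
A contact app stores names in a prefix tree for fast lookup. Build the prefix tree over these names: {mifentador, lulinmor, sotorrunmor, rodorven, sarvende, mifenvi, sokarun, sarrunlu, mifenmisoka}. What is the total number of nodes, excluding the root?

62

Trace insertions, counting only characters that open a new branch:
  "mifentador" → 10 new (m, i, f, e, n, t, a, d, o, r)
  "lulinmor" → 8 new (l, u, l, i, n, m, o, r)
  "sotorrunmor" → 11 new (s, o, t, o, r, r, u, n, m, o, r)
  "rodorven" → 8 new (r, o, d, o, r, v, e, n)
  "sarvende" → prefix "s" already present; 7 new (a, r, v, e, n, d, e)
  "mifenvi" → prefix "mifen" already present; 2 new (v, i)
  "sokarun" → prefix "so" already present; 5 new (k, a, r, u, n)
  "sarrunlu" → prefix "sar" already present; 5 new (r, u, n, l, u)
  "mifenmisoka" → prefix "mifen" already present; 6 new (m, i, s, o, k, a)
Total nodes = 10 + 8 + 11 + 8 + 7 + 2 + 5 + 5 + 6 = 62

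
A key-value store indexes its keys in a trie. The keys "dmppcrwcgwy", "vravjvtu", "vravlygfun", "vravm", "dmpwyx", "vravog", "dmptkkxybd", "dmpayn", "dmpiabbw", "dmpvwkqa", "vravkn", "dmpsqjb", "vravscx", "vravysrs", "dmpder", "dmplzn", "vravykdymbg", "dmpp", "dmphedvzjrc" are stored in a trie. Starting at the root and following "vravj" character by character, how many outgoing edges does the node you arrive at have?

1

Walk "vravj" from the root, arriving at one node.
Characters that immediately follow "vravj" among the stored strings: {v}.
That node has 1 child edge.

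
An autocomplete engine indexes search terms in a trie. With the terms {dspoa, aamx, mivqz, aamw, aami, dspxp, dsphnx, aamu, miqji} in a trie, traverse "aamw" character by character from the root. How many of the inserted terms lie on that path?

1

Traverse "aamw" character by character; count nodes along the way that are marked as word ends.
Prefixes of the query that are stored words: "aamw"
Count: 1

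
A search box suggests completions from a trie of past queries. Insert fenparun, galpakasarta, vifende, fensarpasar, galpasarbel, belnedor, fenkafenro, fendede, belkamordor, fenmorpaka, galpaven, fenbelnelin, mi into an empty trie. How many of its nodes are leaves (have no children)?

A leaf is a node with no children — equivalently, the end of a word that is not a proper prefix of any other stored word.
Those words: "belkamordor", "belnedor", "fenbelnelin", "fendede", "fenkafenro", "fenmorpaka", "fenparun", "fensarpasar", "galpakasarta", "galpasarbel", "galpaven", "mi", "vifende"
Leaf count: 13

13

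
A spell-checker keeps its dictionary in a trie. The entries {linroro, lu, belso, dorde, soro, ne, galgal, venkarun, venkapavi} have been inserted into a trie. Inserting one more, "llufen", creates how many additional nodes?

The longest prefix of "llufen" already in the trie is "l" (length 1).
So 6 − 1 = 5 new nodes.

5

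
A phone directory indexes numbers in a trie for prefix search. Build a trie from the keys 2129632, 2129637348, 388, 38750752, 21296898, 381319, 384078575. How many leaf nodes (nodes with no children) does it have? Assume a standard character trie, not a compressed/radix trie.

7

A leaf is a node with no children — equivalently, the end of a word that is not a proper prefix of any other stored word.
Those words: "2129632", "2129637348", "21296898", "381319", "384078575", "38750752", "388"
Leaf count: 7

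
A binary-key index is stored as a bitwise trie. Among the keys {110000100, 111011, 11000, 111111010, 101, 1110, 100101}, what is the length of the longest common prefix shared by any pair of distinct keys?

Equivalently: take the maximum, over all pairs, of their longest common prefix length.
e.g. "11000" and "110000100" share the prefix "11000" of length 5; no pair shares a longer one.
Longest shared-prefix length: 5

5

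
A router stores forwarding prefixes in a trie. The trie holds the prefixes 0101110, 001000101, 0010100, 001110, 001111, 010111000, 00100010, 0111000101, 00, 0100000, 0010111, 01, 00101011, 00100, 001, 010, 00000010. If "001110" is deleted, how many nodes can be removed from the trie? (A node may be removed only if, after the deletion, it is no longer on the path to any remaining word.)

After clearing the end-marker at "001110", prune upward until reaching a node still needed by another word.
The suffix "0" (1 node) is used only by "001110"; the node for "00111" still has the child "1", so pruning stops there.
Nodes removed: 1

1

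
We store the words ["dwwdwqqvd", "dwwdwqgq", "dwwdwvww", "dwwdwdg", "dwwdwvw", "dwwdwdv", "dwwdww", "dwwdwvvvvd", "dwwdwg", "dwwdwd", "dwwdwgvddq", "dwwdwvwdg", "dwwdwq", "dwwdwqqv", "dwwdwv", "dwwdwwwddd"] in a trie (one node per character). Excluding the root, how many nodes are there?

Count nodes per top-level branch (shared prefixes stored once):
  'd'-branch (dwwdwd, dwwdwdg, dwwdwdv, dwwdwg, dwwdwgvddq, dwwdwq, dwwdwqgq, dwwdwqqv, dwwdwqqvd, dwwdwv, dwwdwvvvvd, dwwdwvw, dwwdwvwdg, dwwdwvww, dwwdww, dwwdwwwddd): 33 nodes
Sum: 33

33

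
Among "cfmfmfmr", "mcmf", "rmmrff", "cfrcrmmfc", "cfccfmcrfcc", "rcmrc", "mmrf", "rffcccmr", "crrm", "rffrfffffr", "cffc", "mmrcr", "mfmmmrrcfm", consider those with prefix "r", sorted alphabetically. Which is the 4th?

rmmrff

Filter for "r…" and sort: "rcmrc", "rffcccmr", "rffrfffffr", "rmmrff"
The 4th is rmmrff.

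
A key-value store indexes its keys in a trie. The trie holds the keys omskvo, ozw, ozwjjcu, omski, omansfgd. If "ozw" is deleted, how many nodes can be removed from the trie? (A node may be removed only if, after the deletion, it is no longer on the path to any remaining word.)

A node on "ozw"'s path can go only if nothing else ends at it or branches off below it.
Every node on "ozw" is still needed (e.g. by "ozwjjcu"), so nothing is freed.
Nodes removed: 0

0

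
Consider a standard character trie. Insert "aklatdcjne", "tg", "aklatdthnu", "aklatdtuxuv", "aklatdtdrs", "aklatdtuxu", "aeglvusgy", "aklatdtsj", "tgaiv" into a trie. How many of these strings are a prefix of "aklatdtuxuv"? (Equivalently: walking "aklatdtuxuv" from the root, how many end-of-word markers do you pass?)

Walk "aklatdtuxuv" from the root; an end-of-word marker is hit whenever a stored word is a prefix of "aklatdtuxuv".
Prefixes of the query that are stored words: "aklatdtuxu", "aklatdtuxuv"
Count: 2

2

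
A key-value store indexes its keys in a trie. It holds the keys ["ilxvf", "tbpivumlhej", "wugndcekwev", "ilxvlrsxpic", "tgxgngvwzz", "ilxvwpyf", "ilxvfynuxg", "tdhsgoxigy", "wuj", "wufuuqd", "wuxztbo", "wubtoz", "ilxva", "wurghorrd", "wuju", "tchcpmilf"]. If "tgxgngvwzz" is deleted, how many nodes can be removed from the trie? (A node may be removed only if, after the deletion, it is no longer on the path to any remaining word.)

9

After clearing the end-marker at "tgxgngvwzz", prune upward until reaching a node still needed by another word.
The suffix "gxgngvwzz" (9 nodes) is used only by "tgxgngvwzz"; the node for "t" still has the child "b", so pruning stops there.
Nodes removed: 9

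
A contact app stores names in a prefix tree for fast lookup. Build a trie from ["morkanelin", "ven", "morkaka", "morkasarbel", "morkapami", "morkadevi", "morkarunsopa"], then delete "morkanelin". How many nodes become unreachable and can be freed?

After clearing the end-marker at "morkanelin", prune upward until reaching a node still needed by another word.
The suffix "nelin" (5 nodes) is used only by "morkanelin"; the node for "morka" still has the child "k", so pruning stops there.
Nodes removed: 5

5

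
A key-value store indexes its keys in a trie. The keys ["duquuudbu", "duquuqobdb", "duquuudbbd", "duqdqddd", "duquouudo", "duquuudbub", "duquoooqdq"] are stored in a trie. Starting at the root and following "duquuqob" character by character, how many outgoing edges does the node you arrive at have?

Follow the path "duquuqob" to its node, then look at its outgoing edges.
Distinct next characters after "duquuqob": d.
That node has 1 child edge.

1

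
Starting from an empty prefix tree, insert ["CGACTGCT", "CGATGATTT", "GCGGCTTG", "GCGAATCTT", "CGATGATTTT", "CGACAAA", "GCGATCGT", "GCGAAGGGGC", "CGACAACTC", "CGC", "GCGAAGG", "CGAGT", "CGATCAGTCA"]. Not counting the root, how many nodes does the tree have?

53

Count nodes per top-level branch (shared prefixes stored once):
  'C'-branch (CGACAAA, CGACAACTC, CGACTGCT, CGAGT, CGATCAGTCA, CGATGATTT, CGATGATTTT, CGC): 30 nodes
  'G'-branch (GCGAAGG, GCGAAGGGGC, GCGAATCTT, GCGATCGT, GCGGCTTG): 23 nodes
Sum: 53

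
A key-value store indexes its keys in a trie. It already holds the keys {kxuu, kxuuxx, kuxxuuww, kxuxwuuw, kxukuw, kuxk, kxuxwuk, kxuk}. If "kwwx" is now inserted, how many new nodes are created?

Walking "kwwx" from the root, the first 1 characters ("k") follow existing edges; "w" is the first miss.
New nodes needed: |"kwwx"| − 1 = 4 − 1 = 3.

3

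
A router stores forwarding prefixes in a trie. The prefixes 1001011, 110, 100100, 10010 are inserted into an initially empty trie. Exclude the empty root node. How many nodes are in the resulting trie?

Trace insertions, counting only characters that open a new branch:
  "1001011" → 7 new (1, 0, 0, 1, 0, 1, 1)
  "110" → prefix "1" already present; 2 new (1, 0)
  "100100" → prefix "10010" already present; 1 new (0)
  "10010" → prefix "10010" already present; 0 new (none)
Total nodes = 7 + 2 + 1 + 0 = 10

10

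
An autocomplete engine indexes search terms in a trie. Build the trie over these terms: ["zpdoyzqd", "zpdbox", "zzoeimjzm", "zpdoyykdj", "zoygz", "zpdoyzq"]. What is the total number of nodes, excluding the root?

Count nodes per top-level branch (shared prefixes stored once):
  'z'-branch (zoygz, zpdbox, zpdoyykdj, zpdoyzq, zpdoyzqd, zzoeimjzm): 27 nodes
Sum: 27

27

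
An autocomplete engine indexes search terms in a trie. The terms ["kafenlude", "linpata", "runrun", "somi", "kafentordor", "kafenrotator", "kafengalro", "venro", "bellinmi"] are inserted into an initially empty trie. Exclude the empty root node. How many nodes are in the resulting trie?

57

Count nodes per top-level branch (shared prefixes stored once):
  'b'-branch (bellinmi): 8 nodes
  'k'-branch (kafengalro, kafenlude, kafenrotator, kafentordor): 27 nodes
  'l'-branch (linpata): 7 nodes
  'r'-branch (runrun): 6 nodes
  's'-branch (somi): 4 nodes
  'v'-branch (venro): 5 nodes
Sum: 57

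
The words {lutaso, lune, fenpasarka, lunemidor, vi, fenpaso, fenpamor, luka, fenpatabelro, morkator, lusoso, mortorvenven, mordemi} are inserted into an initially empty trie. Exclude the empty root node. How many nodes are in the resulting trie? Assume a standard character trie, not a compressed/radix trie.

For each word, the new-node count is its length minus the longest prefix already in the trie:
  "lutaso" → 6 new (l, u, t, a, s, o)
  "lune" → prefix "lu" already present; 2 new (n, e)
  "fenpasarka" → 10 new (f, e, n, p, a, s, a, r, k, a)
  "lunemidor" → prefix "lune" already present; 5 new (m, i, d, o, r)
  "vi" → 2 new (v, i)
  "fenpaso" → prefix "fenpas" already present; 1 new (o)
  "fenpamor" → prefix "fenpa" already present; 3 new (m, o, r)
  "luka" → prefix "lu" already present; 2 new (k, a)
  "fenpatabelro" → prefix "fenpa" already present; 7 new (t, a, b, e, l, r, o)
  "morkator" → 8 new (m, o, r, k, a, t, o, r)
  "lusoso" → prefix "lu" already present; 4 new (s, o, s, o)
  "mortorvenven" → prefix "mor" already present; 9 new (t, o, r, v, e, n, v, e, n)
  "mordemi" → prefix "mor" already present; 4 new (d, e, m, i)
Total nodes = 6 + 2 + 10 + 5 + 2 + 1 + 3 + 2 + 7 + 8 + 4 + 9 + 4 = 63

63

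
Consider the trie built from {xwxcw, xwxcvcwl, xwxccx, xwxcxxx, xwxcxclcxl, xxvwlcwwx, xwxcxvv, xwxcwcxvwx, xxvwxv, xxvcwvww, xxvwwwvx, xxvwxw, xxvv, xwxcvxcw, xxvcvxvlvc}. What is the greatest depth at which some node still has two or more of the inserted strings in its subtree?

Equivalently: take the maximum, over all pairs, of their longest common prefix length.
e.g. "xwxcvcwl" and "xwxcvxcw" share the prefix "xwxcv" of length 5; no pair shares a longer one.
Longest shared-prefix length: 5

5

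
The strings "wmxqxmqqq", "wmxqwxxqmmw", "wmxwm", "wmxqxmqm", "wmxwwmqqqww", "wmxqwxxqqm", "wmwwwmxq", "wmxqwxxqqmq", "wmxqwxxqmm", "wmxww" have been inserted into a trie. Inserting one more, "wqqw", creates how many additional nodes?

3

The longest prefix of "wqqw" already in the trie is "w" (length 1).
Each of the 3 remaining characters creates one node.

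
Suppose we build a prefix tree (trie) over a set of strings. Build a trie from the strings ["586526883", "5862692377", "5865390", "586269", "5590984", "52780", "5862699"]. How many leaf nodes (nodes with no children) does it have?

6

Leaves are exactly the stored words that no other stored word extends.
Those words: "52780", "5590984", "5862692377", "5862699", "586526883", "5865390"
Leaf count: 6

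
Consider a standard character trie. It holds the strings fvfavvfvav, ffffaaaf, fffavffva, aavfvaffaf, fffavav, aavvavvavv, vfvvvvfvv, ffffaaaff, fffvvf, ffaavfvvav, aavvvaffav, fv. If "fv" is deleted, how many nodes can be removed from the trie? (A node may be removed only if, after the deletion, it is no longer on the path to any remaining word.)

0

A node on "fv"'s path can go only if nothing else ends at it or branches off below it.
Every node on "fv" is still needed (e.g. by "fvfavvfvav"), so nothing is freed.
Nodes removed: 0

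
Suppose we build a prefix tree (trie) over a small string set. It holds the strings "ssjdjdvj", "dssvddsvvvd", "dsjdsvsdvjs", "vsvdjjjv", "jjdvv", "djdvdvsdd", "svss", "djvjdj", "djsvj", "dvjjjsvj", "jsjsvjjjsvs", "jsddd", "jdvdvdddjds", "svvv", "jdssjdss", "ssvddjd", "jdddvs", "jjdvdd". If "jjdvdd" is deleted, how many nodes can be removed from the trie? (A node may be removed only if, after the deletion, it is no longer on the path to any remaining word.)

Walk "jjdvdd" from the leaf back toward the root, removing each node that no remaining word uses.
The suffix "dd" (2 nodes) is used only by "jjdvdd"; the node for "jjdv" still has the child "v", so pruning stops there.
Nodes removed: 2

2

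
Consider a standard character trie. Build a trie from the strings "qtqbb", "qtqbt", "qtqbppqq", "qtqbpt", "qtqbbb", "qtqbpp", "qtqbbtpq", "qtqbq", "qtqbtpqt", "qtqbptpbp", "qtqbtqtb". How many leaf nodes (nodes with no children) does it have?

A leaf is a node with no children — equivalently, the end of a word that is not a proper prefix of any other stored word.
Those words: "qtqbbb", "qtqbbtpq", "qtqbppqq", "qtqbptpbp", "qtqbq", "qtqbtpqt", "qtqbtqtb"
Leaf count: 7

7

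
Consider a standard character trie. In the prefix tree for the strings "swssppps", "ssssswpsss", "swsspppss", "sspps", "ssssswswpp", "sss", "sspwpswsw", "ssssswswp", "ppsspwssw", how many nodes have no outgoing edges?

6

Leaves are exactly the stored words that no other stored word extends.
Those words: "ppsspwssw", "sspps", "sspwpswsw", "ssssswpsss", "ssssswswpp", "swsspppss"
Leaf count: 6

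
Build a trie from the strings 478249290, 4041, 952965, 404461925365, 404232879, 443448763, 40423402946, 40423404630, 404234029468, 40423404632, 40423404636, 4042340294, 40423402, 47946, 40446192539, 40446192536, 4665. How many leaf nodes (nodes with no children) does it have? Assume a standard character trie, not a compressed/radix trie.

A leaf is a node with no children — equivalently, the end of a word that is not a proper prefix of any other stored word.
Those words: "4041", "404232879", "404234029468", "40423404630", "40423404632", "40423404636", "404461925365", "40446192539", "443448763", "4665", "478249290", "47946", "952965"
Leaf count: 13

13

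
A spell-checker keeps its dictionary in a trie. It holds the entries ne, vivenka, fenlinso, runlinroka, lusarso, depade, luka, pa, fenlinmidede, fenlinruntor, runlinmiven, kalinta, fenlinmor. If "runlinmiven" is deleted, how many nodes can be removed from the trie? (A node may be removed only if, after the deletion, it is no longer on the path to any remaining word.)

5

A node on "runlinmiven"'s path can go only if nothing else ends at it or branches off below it.
The suffix "miven" (5 nodes) is used only by "runlinmiven"; the node for "runlin" still has the child "r", so pruning stops there.
Nodes removed: 5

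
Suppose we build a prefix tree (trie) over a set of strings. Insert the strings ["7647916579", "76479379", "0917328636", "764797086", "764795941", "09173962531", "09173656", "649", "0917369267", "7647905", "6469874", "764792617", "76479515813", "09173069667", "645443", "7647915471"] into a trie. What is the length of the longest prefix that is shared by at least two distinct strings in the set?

The deepest shared node is where two words last agree before diverging.
e.g. "09173656" and "0917369267" share the prefix "091736" of length 6; no pair shares a longer one.
Longest shared-prefix length: 6

6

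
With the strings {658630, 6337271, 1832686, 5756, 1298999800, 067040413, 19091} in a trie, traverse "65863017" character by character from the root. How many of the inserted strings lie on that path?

1

Check each prefix of "65863017" against the stored set — each match is an end-marker on the path.
Prefixes of the query that are stored words: "658630"
Count: 1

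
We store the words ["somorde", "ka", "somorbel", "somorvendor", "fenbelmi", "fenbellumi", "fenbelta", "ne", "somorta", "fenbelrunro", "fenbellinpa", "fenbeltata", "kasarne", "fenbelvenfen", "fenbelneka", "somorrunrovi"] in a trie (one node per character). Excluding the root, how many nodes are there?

Count nodes per top-level branch (shared prefixes stored once):
  'f'-branch (fenbellinpa, fenbellumi, fenbelmi, fenbelneka, fenbelrunro, fenbelta, fenbeltata, fenbelvenfen): 35 nodes
  'k'-branch (ka, kasarne): 7 nodes
  'n'-branch (ne): 2 nodes
  's'-branch (somorbel, somorde, somorrunrovi, somorta, somorvendor): 25 nodes
Sum: 69

69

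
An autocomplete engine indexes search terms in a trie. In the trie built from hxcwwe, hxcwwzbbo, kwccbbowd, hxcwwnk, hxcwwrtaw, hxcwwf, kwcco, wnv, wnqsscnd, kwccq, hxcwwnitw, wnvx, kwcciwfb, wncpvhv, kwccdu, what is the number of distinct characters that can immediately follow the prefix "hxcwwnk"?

0

The children of the "hxcwwnk" node are the distinct next characters among strings starting with "hxcwwnk".
No stored string extends past "hxcwwnk".
That node has 0 child edges.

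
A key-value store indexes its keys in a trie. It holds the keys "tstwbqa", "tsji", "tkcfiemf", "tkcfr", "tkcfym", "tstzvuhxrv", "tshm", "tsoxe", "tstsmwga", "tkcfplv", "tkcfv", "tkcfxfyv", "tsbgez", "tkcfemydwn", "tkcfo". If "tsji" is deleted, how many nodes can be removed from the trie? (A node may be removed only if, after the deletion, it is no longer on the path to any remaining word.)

2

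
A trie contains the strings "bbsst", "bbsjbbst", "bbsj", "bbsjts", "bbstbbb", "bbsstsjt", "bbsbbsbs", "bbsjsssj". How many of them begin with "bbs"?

Walk to "bbs"; the words in its subtree are exactly those with that prefix.
Matches: "bbsbbsbs", "bbsj", "bbsjbbst", "bbsjsssj", "bbsjts", "bbsst", "bbsstsjt", "bbstbbb"
Count: 8

8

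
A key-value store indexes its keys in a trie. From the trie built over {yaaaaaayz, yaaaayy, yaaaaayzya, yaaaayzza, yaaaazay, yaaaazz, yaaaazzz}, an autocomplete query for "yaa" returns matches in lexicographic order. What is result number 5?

DFS of the "yaa" subtree visits, in order: "yaaaaaayz", "yaaaaayzya", "yaaaayy", "yaaaayzza", "yaaaazay", "yaaaazz", "yaaaazzz"
Position 5: yaaaazay

yaaaazay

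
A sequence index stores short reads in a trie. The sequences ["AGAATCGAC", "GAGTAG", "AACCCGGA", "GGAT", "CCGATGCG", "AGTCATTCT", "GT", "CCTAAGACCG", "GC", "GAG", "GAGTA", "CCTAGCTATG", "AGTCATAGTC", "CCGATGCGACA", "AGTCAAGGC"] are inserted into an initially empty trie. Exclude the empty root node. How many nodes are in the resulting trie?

67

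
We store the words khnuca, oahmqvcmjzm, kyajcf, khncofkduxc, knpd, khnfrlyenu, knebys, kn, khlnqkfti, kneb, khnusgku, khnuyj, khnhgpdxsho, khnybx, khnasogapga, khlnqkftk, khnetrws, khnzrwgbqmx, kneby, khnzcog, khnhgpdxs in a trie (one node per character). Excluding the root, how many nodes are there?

93

For each word, the new-node count is its length minus the longest prefix already in the trie:
  "khnuca" → 6 new (k, h, n, u, c, a)
  "oahmqvcmjzm" → 11 new (o, a, h, m, q, v, c, m, j, z, m)
  "kyajcf" → prefix "k" already present; 5 new (y, a, j, c, f)
  "khncofkduxc" → prefix "khn" already present; 8 new (c, o, f, k, d, u, x, c)
  "knpd" → prefix "k" already present; 3 new (n, p, d)
  "khnfrlyenu" → prefix "khn" already present; 7 new (f, r, l, y, e, n, u)
  "knebys" → prefix "kn" already present; 4 new (e, b, y, s)
  "kn" → prefix "kn" already present; 0 new (none)
  "khlnqkfti" → prefix "kh" already present; 7 new (l, n, q, k, f, t, i)
  "kneb" → prefix "kneb" already present; 0 new (none)
  "khnusgku" → prefix "khnu" already present; 4 new (s, g, k, u)
  "khnuyj" → prefix "khnu" already present; 2 new (y, j)
  "khnhgpdxsho" → prefix "khn" already present; 8 new (h, g, p, d, x, s, h, o)
  "khnybx" → prefix "khn" already present; 3 new (y, b, x)
  "khnasogapga" → prefix "khn" already present; 8 new (a, s, o, g, a, p, g, a)
  "khlnqkftk" → prefix "khlnqkft" already present; 1 new (k)
  "khnetrws" → prefix "khn" already present; 5 new (e, t, r, w, s)
  "khnzrwgbqmx" → prefix "khn" already present; 8 new (z, r, w, g, b, q, m, x)
  "kneby" → prefix "kneby" already present; 0 new (none)
  "khnzcog" → prefix "khnz" already present; 3 new (c, o, g)
  "khnhgpdxs" → prefix "khnhgpdxs" already present; 0 new (none)
Total nodes = 6 + 11 + 5 + 8 + 3 + 7 + 4 + 0 + 7 + 0 + 4 + 2 + 8 + 3 + 8 + 1 + 5 + 8 + 0 + 3 + 0 = 93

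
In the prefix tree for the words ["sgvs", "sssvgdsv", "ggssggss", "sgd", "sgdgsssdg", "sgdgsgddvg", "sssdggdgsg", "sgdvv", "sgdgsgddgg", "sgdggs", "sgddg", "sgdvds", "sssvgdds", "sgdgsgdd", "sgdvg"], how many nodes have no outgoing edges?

A leaf is a node with no children — equivalently, the end of a word that is not a proper prefix of any other stored word.
Those words: "ggssggss", "sgddg", "sgdggs", "sgdgsgddgg", "sgdgsgddvg", "sgdgsssdg", "sgdvds", "sgdvg", "sgdvv", "sgvs", "sssdggdgsg", "sssvgdds", "sssvgdsv"
Leaf count: 13

13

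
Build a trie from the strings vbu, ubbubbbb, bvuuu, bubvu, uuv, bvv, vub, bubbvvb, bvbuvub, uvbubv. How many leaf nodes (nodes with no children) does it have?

10

A leaf is a node with no children — equivalently, the end of a word that is not a proper prefix of any other stored word.
Those words: "bubbvvb", "bubvu", "bvbuvub", "bvuuu", "bvv", "ubbubbbb", "uuv", "uvbubv", "vbu", "vub"
Leaf count: 10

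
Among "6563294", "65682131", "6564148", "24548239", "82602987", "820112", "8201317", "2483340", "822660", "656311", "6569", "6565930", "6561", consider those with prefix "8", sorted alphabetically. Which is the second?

8201317

DFS of the "8" subtree visits, in order: "820112", "8201317", "822660", "82602987"
The 2nd is 8201317.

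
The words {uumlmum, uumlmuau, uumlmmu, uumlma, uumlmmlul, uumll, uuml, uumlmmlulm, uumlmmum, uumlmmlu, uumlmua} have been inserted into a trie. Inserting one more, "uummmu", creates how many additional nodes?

Walking "uummmu" from the root, the first 3 characters ("uum") follow existing edges; "m" is the first miss.
New nodes needed: |"uummmu"| − 3 = 6 − 3 = 3.

3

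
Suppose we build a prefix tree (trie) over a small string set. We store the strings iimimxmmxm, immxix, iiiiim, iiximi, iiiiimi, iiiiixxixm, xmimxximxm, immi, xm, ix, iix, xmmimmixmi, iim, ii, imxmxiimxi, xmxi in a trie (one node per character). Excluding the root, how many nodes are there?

Count nodes per top-level branch (shared prefixes stored once):
  'i'-branch (ii, iiiiim, iiiiimi, iiiiixxixm, iim, iimimxmmxm, iix, iiximi, immi, immxix, imxmxiimxi, ix): 39 nodes
  'x'-branch (xm, xmimxximxm, xmmimmixmi, xmxi): 20 nodes
Sum: 59

59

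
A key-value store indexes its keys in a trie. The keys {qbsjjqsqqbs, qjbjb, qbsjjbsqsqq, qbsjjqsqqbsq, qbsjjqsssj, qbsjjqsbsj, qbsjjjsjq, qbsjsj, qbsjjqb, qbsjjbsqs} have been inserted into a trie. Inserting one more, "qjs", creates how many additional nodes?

The longest prefix of "qjs" already in the trie is "qj" (length 2).
So 3 − 2 = 1 new nodes.

1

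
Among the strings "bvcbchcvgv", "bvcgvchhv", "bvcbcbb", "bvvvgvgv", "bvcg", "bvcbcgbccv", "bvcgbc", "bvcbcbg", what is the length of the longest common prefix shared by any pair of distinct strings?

6

The deepest shared node is where two words last agree before diverging.
e.g. "bvcbcbb" and "bvcbcbg" share the prefix "bvcbcb" of length 6; no pair shares a longer one.
Longest shared-prefix length: 6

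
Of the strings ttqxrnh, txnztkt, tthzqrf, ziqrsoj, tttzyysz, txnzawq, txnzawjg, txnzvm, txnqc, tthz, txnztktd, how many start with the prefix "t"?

10

Traverse to the node for "t", then collect every word in that subtree.
Matches: "tthz", "tthzqrf", "ttqxrnh", "tttzyysz", "txnqc", "txnzawjg", "txnzawq", "txnztkt", "txnztktd", "txnzvm"
Count: 10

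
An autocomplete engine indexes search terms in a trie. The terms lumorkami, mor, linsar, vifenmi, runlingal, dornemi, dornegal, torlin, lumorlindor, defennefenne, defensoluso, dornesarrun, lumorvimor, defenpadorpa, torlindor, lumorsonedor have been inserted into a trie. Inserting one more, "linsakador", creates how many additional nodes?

The longest prefix of "linsakador" already in the trie is "linsa" (length 5).
So 10 − 5 = 5 new nodes.

5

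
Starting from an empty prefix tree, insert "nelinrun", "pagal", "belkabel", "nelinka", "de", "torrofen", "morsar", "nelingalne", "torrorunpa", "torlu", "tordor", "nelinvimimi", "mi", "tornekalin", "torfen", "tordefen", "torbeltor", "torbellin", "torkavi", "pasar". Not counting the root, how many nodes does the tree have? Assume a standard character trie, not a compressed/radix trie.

91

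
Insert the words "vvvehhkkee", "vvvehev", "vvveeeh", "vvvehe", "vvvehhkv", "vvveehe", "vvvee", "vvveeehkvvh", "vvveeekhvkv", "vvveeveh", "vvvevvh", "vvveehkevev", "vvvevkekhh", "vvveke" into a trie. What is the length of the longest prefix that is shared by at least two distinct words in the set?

7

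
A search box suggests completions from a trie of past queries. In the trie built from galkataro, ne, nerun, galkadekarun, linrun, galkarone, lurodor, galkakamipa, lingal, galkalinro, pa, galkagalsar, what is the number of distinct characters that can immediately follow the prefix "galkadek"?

1

The children of the "galkadek" node are the distinct next characters among strings starting with "galkadek".
Characters that immediately follow "galkadek" among the stored strings: {a}.
That node has 1 child edge.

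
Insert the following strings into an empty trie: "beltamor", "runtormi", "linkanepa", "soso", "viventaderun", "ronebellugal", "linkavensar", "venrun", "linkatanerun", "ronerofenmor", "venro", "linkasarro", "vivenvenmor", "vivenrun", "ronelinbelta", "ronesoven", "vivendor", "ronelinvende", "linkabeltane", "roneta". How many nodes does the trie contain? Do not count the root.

Count nodes per top-level branch (shared prefixes stored once):
  'b'-branch (beltamor): 8 nodes
  'l'-branch (linkabeltane, linkanepa, linkasarro, linkatanerun, linkavensar): 34 nodes
  'r'-branch (ronebellugal, ronelinbelta, ronelinvende, ronerofenmor, ronesoven, roneta, runtormi): 47 nodes
  's'-branch (soso): 4 nodes
  'v'-branch (venro, venrun, vivendor, vivenrun, viventaderun, vivenvenmor): 30 nodes
Sum: 123

123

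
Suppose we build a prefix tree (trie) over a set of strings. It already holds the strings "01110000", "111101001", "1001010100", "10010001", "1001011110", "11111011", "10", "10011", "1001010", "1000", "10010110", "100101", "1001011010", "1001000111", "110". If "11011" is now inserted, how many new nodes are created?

"110" is already a path in the trie; the remaining "11" must be added.
New nodes needed: |"11011"| − 3 = 5 − 3 = 2.

2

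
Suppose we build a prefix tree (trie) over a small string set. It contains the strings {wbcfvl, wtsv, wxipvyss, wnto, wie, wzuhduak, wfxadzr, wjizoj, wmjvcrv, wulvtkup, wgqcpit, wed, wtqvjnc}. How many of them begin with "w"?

Traverse to the node for "w", then collect every word in that subtree.
Words under "w": wbcfvl, wed, wfxadzr, wgqcpit, wie, wjizoj, wmjvcrv, wnto, wtqvjnc, wtsv, wulvtkup, wxipvyss, wzuhduak
Count: 13

13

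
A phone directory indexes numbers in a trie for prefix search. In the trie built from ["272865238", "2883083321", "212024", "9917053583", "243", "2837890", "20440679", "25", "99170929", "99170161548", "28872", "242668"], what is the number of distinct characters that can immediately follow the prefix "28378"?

Walk "28378" from the root, arriving at one node.
Characters that immediately follow "28378" among the stored strings: {9}.
That node has 1 child edge.

1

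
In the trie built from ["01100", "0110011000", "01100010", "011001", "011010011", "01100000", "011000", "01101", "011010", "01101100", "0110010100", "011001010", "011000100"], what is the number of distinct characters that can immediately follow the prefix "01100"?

2

The children of the "01100" node are the distinct next characters among strings starting with "01100".
Distinct next characters after "01100": 0, 1.
That node has 2 child edges.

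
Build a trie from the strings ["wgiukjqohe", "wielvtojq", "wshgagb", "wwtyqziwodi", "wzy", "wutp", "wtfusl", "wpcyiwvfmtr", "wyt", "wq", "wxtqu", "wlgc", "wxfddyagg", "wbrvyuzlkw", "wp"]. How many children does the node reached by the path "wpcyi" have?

Walk "wpcyi" from the root, arriving at one node.
Characters that immediately follow "wpcyi" among the stored strings: {w}.
That node has 1 child edge.

1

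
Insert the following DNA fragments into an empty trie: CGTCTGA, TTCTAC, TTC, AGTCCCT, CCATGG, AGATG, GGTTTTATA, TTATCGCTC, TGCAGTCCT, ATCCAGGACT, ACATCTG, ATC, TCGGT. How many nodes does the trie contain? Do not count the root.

Insert word by word; a character creates a node only if that edge doesn't already exist:
  "CGTCTGA" → 7 new (C, G, T, C, T, G, A)
  "TTCTAC" → 6 new (T, T, C, T, A, C)
  "TTC" → prefix "TTC" already present; 0 new (none)
  "AGTCCCT" → 7 new (A, G, T, C, C, C, T)
  "CCATGG" → prefix "C" already present; 5 new (C, A, T, G, G)
  "AGATG" → prefix "AG" already present; 3 new (A, T, G)
  "GGTTTTATA" → 9 new (G, G, T, T, T, T, A, T, A)
  "TTATCGCTC" → prefix "TT" already present; 7 new (A, T, C, G, C, T, C)
  "TGCAGTCCT" → prefix "T" already present; 8 new (G, C, A, G, T, C, C, T)
  "ATCCAGGACT" → prefix "A" already present; 9 new (T, C, C, A, G, G, A, C, T)
  "ACATCTG" → prefix "A" already present; 6 new (C, A, T, C, T, G)
  "ATC" → prefix "ATC" already present; 0 new (none)
  "TCGGT" → prefix "T" already present; 4 new (C, G, G, T)
Total nodes = 7 + 6 + 0 + 7 + 5 + 3 + 9 + 7 + 8 + 9 + 6 + 0 + 4 = 71

71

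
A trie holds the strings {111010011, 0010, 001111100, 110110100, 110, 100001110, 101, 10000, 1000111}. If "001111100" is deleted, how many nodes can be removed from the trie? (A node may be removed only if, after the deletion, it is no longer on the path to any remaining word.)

Walk "001111100" from the leaf back toward the root, removing each node that no remaining word uses.
The suffix "111100" (6 nodes) is used only by "001111100"; the node for "001" still has the child "0", so pruning stops there.
Nodes removed: 6

6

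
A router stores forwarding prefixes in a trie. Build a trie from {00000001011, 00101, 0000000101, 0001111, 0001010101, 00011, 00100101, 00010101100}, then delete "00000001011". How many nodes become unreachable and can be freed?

1

Walk "00000001011" from the leaf back toward the root, removing each node that no remaining word uses.
The suffix "1" (1 node) is used only by "00000001011"; "0000000101" is itself a stored word, so pruning stops there.
Nodes removed: 1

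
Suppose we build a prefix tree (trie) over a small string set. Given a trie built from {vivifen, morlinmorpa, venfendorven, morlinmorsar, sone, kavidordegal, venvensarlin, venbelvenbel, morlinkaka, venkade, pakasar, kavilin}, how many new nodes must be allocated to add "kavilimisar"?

5

Walking "kavilimisar" from the root, the first 6 characters ("kavili") follow existing edges; "m" is the first miss.
New nodes needed: |"kavilimisar"| − 6 = 11 − 6 = 5.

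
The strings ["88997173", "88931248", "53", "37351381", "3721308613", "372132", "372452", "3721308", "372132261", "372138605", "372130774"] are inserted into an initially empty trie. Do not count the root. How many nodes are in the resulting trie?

45

Count nodes per top-level branch (shared prefixes stored once):
  '3'-branch (372130774, 3721308, 3721308613, 372132, 372132261, 372138605, 372452, 37351381): 30 nodes
  '5'-branch (53): 2 nodes
  '8'-branch (88931248, 88997173): 13 nodes
Sum: 45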